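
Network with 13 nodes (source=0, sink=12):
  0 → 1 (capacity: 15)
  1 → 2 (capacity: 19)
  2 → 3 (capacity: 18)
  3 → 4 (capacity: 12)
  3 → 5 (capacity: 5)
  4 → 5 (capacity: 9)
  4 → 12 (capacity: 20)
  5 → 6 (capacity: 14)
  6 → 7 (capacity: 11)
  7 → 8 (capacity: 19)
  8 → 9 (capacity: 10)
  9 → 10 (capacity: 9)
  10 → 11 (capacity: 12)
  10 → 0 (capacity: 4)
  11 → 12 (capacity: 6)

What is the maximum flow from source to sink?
Maximum flow = 15

Max flow: 15

Flow assignment:
  0 → 1: 15/15
  1 → 2: 15/19
  2 → 3: 15/18
  3 → 4: 12/12
  3 → 5: 3/5
  4 → 12: 12/20
  5 → 6: 3/14
  6 → 7: 3/11
  7 → 8: 3/19
  8 → 9: 3/10
  9 → 10: 3/9
  10 → 11: 3/12
  11 → 12: 3/6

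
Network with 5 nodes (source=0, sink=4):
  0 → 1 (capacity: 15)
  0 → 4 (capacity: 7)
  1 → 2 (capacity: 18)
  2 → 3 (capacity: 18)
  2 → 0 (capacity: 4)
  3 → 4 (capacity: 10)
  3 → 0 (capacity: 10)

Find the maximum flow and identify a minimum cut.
Max flow = 17, Min cut edges: (0,4), (3,4)

Maximum flow: 17
Minimum cut: (0,4), (3,4)
Partition: S = [0, 1, 2, 3], T = [4]

Max-flow min-cut theorem verified: both equal 17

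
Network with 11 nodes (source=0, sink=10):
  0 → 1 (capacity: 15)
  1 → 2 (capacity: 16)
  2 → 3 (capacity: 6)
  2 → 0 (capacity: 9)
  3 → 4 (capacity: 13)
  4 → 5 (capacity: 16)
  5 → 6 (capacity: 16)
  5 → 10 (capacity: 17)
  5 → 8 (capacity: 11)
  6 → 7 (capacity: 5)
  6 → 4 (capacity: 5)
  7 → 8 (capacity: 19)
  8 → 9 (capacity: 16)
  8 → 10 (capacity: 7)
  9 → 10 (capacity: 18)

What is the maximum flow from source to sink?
Maximum flow = 6

Max flow: 6

Flow assignment:
  0 → 1: 6/15
  1 → 2: 6/16
  2 → 3: 6/6
  3 → 4: 6/13
  4 → 5: 6/16
  5 → 10: 6/17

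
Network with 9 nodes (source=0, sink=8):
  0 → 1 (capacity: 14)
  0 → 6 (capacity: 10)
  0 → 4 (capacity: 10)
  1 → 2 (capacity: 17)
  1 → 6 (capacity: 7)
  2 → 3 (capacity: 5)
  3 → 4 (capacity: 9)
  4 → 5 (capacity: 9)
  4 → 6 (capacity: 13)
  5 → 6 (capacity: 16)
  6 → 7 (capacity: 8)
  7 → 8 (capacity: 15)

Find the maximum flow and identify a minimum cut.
Max flow = 8, Min cut edges: (6,7)

Maximum flow: 8
Minimum cut: (6,7)
Partition: S = [0, 1, 2, 3, 4, 5, 6], T = [7, 8]

Max-flow min-cut theorem verified: both equal 8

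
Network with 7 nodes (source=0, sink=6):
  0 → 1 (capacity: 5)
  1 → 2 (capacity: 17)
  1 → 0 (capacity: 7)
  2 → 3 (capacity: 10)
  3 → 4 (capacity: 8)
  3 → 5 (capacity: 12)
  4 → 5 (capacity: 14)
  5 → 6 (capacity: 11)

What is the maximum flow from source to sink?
Maximum flow = 5

Max flow: 5

Flow assignment:
  0 → 1: 5/5
  1 → 2: 5/17
  2 → 3: 5/10
  3 → 5: 5/12
  5 → 6: 5/11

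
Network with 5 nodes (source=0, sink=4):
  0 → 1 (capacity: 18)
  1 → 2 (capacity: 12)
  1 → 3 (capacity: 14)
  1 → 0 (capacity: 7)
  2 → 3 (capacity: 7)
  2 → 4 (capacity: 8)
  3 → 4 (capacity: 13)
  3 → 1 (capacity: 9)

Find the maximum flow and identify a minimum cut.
Max flow = 18, Min cut edges: (0,1)

Maximum flow: 18
Minimum cut: (0,1)
Partition: S = [0], T = [1, 2, 3, 4]

Max-flow min-cut theorem verified: both equal 18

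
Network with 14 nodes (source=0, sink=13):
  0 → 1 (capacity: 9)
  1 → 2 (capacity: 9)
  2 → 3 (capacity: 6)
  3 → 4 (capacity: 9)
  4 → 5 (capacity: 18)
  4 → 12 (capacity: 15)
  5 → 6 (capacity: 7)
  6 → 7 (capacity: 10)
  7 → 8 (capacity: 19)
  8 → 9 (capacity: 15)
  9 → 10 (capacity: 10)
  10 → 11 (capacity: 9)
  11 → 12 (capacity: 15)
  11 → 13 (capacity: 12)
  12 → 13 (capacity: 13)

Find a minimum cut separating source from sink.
Min cut value = 6, edges: (2,3)

Min cut value: 6
Partition: S = [0, 1, 2], T = [3, 4, 5, 6, 7, 8, 9, 10, 11, 12, 13]
Cut edges: (2,3)

By max-flow min-cut theorem, max flow = min cut = 6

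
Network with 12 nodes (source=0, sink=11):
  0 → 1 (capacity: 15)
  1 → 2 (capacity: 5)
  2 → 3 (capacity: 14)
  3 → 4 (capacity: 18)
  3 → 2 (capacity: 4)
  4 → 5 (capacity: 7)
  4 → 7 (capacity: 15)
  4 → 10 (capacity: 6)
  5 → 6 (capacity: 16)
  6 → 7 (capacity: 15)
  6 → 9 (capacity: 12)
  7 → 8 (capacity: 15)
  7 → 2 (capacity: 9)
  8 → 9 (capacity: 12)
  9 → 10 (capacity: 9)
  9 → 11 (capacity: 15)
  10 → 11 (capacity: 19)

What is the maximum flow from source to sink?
Maximum flow = 5

Max flow: 5

Flow assignment:
  0 → 1: 5/15
  1 → 2: 5/5
  2 → 3: 5/14
  3 → 4: 5/18
  4 → 10: 5/6
  10 → 11: 5/19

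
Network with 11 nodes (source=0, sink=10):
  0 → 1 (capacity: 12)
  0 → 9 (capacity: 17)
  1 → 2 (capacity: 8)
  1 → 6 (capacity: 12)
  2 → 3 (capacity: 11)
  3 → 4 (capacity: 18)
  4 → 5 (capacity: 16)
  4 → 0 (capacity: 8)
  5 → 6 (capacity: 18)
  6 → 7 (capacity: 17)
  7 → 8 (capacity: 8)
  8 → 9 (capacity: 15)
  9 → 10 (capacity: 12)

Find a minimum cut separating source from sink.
Min cut value = 12, edges: (9,10)

Min cut value: 12
Partition: S = [0, 1, 2, 3, 4, 5, 6, 7, 8, 9], T = [10]
Cut edges: (9,10)

By max-flow min-cut theorem, max flow = min cut = 12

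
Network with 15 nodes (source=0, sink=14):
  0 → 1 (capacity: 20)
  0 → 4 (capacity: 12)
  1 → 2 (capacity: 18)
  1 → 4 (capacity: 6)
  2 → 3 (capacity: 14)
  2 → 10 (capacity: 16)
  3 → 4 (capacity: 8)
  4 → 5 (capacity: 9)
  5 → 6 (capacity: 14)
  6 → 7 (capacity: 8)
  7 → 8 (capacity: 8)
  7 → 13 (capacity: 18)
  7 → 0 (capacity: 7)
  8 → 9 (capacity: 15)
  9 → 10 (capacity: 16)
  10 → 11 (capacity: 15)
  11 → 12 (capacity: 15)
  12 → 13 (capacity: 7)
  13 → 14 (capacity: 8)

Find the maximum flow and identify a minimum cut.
Max flow = 8, Min cut edges: (13,14)

Maximum flow: 8
Minimum cut: (13,14)
Partition: S = [0, 1, 2, 3, 4, 5, 6, 7, 8, 9, 10, 11, 12, 13], T = [14]

Max-flow min-cut theorem verified: both equal 8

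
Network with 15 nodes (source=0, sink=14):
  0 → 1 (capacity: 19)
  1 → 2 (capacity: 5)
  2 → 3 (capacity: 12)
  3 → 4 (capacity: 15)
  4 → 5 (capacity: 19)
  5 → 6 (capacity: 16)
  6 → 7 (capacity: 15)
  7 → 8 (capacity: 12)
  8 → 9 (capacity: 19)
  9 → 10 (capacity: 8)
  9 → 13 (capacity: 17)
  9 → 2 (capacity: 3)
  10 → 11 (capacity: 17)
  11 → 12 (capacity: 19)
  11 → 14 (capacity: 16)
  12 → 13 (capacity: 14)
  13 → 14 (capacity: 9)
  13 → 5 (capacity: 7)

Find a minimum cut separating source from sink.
Min cut value = 5, edges: (1,2)

Min cut value: 5
Partition: S = [0, 1], T = [2, 3, 4, 5, 6, 7, 8, 9, 10, 11, 12, 13, 14]
Cut edges: (1,2)

By max-flow min-cut theorem, max flow = min cut = 5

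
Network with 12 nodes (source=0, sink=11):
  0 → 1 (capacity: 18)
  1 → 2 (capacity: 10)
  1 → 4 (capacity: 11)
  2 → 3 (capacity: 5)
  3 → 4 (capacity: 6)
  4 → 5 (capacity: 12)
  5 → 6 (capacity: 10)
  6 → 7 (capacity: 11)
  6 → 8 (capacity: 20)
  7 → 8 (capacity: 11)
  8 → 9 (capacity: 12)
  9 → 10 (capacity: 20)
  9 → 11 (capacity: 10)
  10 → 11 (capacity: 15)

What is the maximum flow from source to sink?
Maximum flow = 10

Max flow: 10

Flow assignment:
  0 → 1: 10/18
  1 → 2: 5/10
  1 → 4: 5/11
  2 → 3: 5/5
  3 → 4: 5/6
  4 → 5: 10/12
  5 → 6: 10/10
  6 → 8: 10/20
  8 → 9: 10/12
  9 → 11: 10/10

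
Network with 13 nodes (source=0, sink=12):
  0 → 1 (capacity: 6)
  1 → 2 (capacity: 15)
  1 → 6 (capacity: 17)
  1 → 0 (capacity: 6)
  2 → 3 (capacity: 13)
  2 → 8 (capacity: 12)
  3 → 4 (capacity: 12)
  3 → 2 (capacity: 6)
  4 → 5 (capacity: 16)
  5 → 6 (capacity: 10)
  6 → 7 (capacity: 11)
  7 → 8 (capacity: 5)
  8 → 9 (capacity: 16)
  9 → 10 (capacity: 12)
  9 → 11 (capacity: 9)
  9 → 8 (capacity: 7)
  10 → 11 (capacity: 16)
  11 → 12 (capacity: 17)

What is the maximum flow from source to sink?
Maximum flow = 6

Max flow: 6

Flow assignment:
  0 → 1: 6/6
  1 → 2: 6/15
  2 → 8: 6/12
  8 → 9: 6/16
  9 → 11: 6/9
  11 → 12: 6/17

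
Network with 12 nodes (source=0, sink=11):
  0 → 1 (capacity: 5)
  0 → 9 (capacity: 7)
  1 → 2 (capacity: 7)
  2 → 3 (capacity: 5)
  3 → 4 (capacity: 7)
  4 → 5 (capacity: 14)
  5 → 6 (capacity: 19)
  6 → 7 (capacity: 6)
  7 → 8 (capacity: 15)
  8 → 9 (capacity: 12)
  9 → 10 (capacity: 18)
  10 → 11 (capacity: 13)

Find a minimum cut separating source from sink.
Min cut value = 12, edges: (0,9), (2,3)

Min cut value: 12
Partition: S = [0, 1, 2], T = [3, 4, 5, 6, 7, 8, 9, 10, 11]
Cut edges: (0,9), (2,3)

By max-flow min-cut theorem, max flow = min cut = 12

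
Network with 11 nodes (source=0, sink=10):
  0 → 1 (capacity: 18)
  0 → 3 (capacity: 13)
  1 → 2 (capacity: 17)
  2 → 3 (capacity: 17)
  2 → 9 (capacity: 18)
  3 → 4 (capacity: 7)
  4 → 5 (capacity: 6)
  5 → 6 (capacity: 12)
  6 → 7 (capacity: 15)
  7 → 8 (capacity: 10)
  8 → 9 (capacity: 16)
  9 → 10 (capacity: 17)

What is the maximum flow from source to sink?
Maximum flow = 17

Max flow: 17

Flow assignment:
  0 → 1: 11/18
  0 → 3: 6/13
  1 → 2: 11/17
  2 → 9: 11/18
  3 → 4: 6/7
  4 → 5: 6/6
  5 → 6: 6/12
  6 → 7: 6/15
  7 → 8: 6/10
  8 → 9: 6/16
  9 → 10: 17/17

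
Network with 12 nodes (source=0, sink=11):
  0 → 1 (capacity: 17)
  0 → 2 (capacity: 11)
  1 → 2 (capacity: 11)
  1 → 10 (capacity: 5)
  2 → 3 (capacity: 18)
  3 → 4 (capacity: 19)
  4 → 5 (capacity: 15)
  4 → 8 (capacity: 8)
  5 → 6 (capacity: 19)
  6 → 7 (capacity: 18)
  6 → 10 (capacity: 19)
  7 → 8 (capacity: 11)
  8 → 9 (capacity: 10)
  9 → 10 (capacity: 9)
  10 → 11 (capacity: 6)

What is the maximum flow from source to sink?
Maximum flow = 6

Max flow: 6

Flow assignment:
  0 → 1: 6/17
  1 → 2: 6/11
  2 → 3: 6/18
  3 → 4: 6/19
  4 → 5: 3/15
  4 → 8: 3/8
  5 → 6: 3/19
  6 → 10: 3/19
  8 → 9: 3/10
  9 → 10: 3/9
  10 → 11: 6/6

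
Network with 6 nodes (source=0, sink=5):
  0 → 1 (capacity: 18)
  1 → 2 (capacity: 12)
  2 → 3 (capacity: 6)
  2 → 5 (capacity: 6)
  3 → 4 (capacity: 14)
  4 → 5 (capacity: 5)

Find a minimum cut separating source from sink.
Min cut value = 11, edges: (2,5), (4,5)

Min cut value: 11
Partition: S = [0, 1, 2, 3, 4], T = [5]
Cut edges: (2,5), (4,5)

By max-flow min-cut theorem, max flow = min cut = 11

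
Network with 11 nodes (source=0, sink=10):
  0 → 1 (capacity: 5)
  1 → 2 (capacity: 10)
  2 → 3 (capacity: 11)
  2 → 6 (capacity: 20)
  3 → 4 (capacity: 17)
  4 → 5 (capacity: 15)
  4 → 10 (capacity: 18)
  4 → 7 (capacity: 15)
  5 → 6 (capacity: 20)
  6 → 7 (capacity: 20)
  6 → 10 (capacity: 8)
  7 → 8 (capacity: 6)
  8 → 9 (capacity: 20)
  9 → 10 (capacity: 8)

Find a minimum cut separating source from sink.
Min cut value = 5, edges: (0,1)

Min cut value: 5
Partition: S = [0], T = [1, 2, 3, 4, 5, 6, 7, 8, 9, 10]
Cut edges: (0,1)

By max-flow min-cut theorem, max flow = min cut = 5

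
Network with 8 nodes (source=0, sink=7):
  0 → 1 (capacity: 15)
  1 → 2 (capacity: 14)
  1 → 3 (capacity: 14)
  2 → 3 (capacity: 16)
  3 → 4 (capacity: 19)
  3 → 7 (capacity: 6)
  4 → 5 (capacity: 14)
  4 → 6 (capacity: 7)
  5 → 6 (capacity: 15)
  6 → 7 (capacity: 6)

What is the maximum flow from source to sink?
Maximum flow = 12

Max flow: 12

Flow assignment:
  0 → 1: 12/15
  1 → 2: 1/14
  1 → 3: 11/14
  2 → 3: 1/16
  3 → 4: 6/19
  3 → 7: 6/6
  4 → 6: 6/7
  6 → 7: 6/6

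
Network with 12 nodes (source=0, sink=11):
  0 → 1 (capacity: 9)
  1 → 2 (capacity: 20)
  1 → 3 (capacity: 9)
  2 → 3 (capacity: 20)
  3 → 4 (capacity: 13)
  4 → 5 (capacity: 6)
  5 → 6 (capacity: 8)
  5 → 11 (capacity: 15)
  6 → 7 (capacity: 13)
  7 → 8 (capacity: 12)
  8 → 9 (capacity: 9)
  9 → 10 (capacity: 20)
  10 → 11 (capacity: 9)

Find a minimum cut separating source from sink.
Min cut value = 6, edges: (4,5)

Min cut value: 6
Partition: S = [0, 1, 2, 3, 4], T = [5, 6, 7, 8, 9, 10, 11]
Cut edges: (4,5)

By max-flow min-cut theorem, max flow = min cut = 6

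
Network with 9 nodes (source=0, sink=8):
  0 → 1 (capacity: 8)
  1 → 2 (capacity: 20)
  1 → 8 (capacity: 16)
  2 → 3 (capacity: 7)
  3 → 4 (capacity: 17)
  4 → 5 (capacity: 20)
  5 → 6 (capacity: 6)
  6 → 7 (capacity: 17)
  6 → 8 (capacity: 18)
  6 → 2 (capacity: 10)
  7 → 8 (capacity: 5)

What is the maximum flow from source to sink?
Maximum flow = 8

Max flow: 8

Flow assignment:
  0 → 1: 8/8
  1 → 8: 8/16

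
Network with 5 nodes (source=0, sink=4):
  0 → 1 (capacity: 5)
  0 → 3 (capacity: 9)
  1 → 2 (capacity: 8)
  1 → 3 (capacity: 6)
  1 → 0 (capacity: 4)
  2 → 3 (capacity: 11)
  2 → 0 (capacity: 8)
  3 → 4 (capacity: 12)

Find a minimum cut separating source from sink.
Min cut value = 12, edges: (3,4)

Min cut value: 12
Partition: S = [0, 1, 2, 3], T = [4]
Cut edges: (3,4)

By max-flow min-cut theorem, max flow = min cut = 12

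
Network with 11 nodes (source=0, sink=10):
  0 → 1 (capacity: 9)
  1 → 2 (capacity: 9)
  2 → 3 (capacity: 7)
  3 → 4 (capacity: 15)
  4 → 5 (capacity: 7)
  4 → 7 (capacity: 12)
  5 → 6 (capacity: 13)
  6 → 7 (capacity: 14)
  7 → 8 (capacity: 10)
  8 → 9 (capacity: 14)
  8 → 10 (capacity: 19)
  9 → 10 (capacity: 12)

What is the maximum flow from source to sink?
Maximum flow = 7

Max flow: 7

Flow assignment:
  0 → 1: 7/9
  1 → 2: 7/9
  2 → 3: 7/7
  3 → 4: 7/15
  4 → 7: 7/12
  7 → 8: 7/10
  8 → 10: 7/19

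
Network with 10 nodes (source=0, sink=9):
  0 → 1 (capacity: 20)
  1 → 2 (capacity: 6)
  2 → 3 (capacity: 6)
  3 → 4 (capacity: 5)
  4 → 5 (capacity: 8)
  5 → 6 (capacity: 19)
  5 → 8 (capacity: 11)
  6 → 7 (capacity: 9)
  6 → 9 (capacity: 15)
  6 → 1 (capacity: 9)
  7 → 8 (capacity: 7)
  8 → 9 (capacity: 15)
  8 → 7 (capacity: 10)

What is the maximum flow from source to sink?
Maximum flow = 5

Max flow: 5

Flow assignment:
  0 → 1: 5/20
  1 → 2: 5/6
  2 → 3: 5/6
  3 → 4: 5/5
  4 → 5: 5/8
  5 → 6: 5/19
  6 → 9: 5/15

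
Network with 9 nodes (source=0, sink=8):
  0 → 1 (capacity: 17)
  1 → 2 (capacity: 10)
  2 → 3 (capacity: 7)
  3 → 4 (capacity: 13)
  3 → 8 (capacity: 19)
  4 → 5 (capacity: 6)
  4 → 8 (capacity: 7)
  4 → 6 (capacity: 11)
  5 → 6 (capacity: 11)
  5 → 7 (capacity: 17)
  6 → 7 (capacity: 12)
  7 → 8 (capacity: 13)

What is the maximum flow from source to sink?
Maximum flow = 7

Max flow: 7

Flow assignment:
  0 → 1: 7/17
  1 → 2: 7/10
  2 → 3: 7/7
  3 → 8: 7/19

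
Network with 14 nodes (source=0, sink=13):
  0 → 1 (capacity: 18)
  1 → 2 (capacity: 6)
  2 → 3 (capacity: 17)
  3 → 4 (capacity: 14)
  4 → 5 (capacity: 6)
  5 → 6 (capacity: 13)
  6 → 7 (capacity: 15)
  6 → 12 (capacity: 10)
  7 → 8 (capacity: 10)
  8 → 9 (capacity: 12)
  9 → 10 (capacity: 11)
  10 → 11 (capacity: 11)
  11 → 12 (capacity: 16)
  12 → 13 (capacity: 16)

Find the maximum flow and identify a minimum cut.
Max flow = 6, Min cut edges: (4,5)

Maximum flow: 6
Minimum cut: (4,5)
Partition: S = [0, 1, 2, 3, 4], T = [5, 6, 7, 8, 9, 10, 11, 12, 13]

Max-flow min-cut theorem verified: both equal 6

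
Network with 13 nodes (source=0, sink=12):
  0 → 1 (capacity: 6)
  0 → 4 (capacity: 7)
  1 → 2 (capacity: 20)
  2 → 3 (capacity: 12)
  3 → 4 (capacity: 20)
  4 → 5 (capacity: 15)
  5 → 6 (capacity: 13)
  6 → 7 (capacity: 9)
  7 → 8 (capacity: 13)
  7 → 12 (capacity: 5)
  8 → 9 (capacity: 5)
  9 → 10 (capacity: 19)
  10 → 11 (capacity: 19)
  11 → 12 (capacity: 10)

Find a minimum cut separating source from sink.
Min cut value = 9, edges: (6,7)

Min cut value: 9
Partition: S = [0, 1, 2, 3, 4, 5, 6], T = [7, 8, 9, 10, 11, 12]
Cut edges: (6,7)

By max-flow min-cut theorem, max flow = min cut = 9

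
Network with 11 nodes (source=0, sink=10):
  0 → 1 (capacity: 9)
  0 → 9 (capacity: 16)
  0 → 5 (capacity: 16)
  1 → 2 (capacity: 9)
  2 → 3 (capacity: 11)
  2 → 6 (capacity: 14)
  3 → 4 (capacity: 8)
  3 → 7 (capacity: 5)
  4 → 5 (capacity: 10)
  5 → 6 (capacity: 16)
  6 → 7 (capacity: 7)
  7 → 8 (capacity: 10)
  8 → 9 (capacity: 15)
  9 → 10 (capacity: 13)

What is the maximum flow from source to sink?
Maximum flow = 13

Max flow: 13

Flow assignment:
  0 → 1: 5/9
  0 → 9: 3/16
  0 → 5: 5/16
  1 → 2: 5/9
  2 → 3: 5/11
  3 → 7: 5/5
  5 → 6: 5/16
  6 → 7: 5/7
  7 → 8: 10/10
  8 → 9: 10/15
  9 → 10: 13/13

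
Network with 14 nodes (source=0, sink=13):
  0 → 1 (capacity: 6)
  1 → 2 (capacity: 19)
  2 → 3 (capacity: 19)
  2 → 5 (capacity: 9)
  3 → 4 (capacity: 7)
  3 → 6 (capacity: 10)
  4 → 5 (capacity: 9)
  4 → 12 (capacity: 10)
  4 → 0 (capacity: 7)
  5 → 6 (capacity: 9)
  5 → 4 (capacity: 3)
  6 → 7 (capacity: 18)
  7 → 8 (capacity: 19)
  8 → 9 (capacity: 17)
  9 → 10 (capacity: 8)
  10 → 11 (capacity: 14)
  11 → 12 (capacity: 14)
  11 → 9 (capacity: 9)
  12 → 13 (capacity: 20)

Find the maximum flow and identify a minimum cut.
Max flow = 6, Min cut edges: (0,1)

Maximum flow: 6
Minimum cut: (0,1)
Partition: S = [0], T = [1, 2, 3, 4, 5, 6, 7, 8, 9, 10, 11, 12, 13]

Max-flow min-cut theorem verified: both equal 6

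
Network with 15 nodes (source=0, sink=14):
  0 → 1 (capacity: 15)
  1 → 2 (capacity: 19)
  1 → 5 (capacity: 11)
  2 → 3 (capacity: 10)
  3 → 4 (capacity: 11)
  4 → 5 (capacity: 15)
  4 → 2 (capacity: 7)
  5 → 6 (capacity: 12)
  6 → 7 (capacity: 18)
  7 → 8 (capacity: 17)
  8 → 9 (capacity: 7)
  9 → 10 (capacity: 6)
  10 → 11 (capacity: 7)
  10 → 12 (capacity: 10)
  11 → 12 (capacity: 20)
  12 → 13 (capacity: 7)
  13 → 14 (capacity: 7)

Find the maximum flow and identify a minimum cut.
Max flow = 6, Min cut edges: (9,10)

Maximum flow: 6
Minimum cut: (9,10)
Partition: S = [0, 1, 2, 3, 4, 5, 6, 7, 8, 9], T = [10, 11, 12, 13, 14]

Max-flow min-cut theorem verified: both equal 6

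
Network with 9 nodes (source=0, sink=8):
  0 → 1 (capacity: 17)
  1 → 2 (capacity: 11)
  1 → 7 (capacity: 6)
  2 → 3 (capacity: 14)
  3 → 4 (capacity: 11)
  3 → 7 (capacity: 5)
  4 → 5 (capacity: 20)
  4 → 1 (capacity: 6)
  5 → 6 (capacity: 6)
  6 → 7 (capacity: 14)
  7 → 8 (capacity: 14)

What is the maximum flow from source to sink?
Maximum flow = 14

Max flow: 14

Flow assignment:
  0 → 1: 14/17
  1 → 2: 11/11
  1 → 7: 3/6
  2 → 3: 11/14
  3 → 4: 6/11
  3 → 7: 5/5
  4 → 5: 6/20
  5 → 6: 6/6
  6 → 7: 6/14
  7 → 8: 14/14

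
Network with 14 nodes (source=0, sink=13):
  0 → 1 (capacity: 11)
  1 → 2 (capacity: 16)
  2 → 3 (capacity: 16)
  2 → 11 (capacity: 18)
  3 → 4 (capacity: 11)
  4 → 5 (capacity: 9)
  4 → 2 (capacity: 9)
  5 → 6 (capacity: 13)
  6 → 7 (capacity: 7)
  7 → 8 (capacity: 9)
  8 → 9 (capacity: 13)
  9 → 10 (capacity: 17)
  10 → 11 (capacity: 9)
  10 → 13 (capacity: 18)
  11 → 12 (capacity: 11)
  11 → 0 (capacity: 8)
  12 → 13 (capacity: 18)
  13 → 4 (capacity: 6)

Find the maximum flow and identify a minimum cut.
Max flow = 11, Min cut edges: (0,1)

Maximum flow: 11
Minimum cut: (0,1)
Partition: S = [0], T = [1, 2, 3, 4, 5, 6, 7, 8, 9, 10, 11, 12, 13]

Max-flow min-cut theorem verified: both equal 11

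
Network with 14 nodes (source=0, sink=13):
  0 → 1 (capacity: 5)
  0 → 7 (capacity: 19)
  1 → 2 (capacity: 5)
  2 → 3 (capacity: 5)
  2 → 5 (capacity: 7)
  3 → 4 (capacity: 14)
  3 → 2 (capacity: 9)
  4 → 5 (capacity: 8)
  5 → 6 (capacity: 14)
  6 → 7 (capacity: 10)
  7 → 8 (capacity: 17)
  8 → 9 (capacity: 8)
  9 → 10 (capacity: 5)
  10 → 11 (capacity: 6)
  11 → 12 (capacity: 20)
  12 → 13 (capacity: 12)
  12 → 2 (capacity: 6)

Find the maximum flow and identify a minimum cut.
Max flow = 5, Min cut edges: (9,10)

Maximum flow: 5
Minimum cut: (9,10)
Partition: S = [0, 1, 2, 3, 4, 5, 6, 7, 8, 9], T = [10, 11, 12, 13]

Max-flow min-cut theorem verified: both equal 5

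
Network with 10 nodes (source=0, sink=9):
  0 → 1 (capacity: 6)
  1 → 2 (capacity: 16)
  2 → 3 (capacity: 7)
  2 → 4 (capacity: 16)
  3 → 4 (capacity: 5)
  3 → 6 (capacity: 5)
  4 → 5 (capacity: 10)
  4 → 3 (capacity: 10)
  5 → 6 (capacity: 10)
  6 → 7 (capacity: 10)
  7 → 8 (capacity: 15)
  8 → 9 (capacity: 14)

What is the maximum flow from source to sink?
Maximum flow = 6

Max flow: 6

Flow assignment:
  0 → 1: 6/6
  1 → 2: 6/16
  2 → 3: 5/7
  2 → 4: 1/16
  3 → 6: 5/5
  4 → 5: 1/10
  5 → 6: 1/10
  6 → 7: 6/10
  7 → 8: 6/15
  8 → 9: 6/14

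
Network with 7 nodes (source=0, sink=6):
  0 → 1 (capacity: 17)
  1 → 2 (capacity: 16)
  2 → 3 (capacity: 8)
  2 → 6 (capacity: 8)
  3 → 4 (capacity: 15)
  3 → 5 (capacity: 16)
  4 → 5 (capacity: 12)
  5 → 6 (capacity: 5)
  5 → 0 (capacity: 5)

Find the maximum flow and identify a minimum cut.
Max flow = 13, Min cut edges: (2,6), (5,6)

Maximum flow: 13
Minimum cut: (2,6), (5,6)
Partition: S = [0, 1, 2, 3, 4, 5], T = [6]

Max-flow min-cut theorem verified: both equal 13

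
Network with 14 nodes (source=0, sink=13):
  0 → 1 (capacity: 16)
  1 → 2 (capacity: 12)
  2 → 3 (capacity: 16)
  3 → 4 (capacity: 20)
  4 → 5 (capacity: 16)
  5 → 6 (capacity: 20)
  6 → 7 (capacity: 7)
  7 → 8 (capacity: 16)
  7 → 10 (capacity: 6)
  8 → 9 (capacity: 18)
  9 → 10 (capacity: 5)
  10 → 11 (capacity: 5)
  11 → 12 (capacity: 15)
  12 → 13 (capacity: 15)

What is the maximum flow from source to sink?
Maximum flow = 5

Max flow: 5

Flow assignment:
  0 → 1: 5/16
  1 → 2: 5/12
  2 → 3: 5/16
  3 → 4: 5/20
  4 → 5: 5/16
  5 → 6: 5/20
  6 → 7: 5/7
  7 → 8: 1/16
  7 → 10: 4/6
  8 → 9: 1/18
  9 → 10: 1/5
  10 → 11: 5/5
  11 → 12: 5/15
  12 → 13: 5/15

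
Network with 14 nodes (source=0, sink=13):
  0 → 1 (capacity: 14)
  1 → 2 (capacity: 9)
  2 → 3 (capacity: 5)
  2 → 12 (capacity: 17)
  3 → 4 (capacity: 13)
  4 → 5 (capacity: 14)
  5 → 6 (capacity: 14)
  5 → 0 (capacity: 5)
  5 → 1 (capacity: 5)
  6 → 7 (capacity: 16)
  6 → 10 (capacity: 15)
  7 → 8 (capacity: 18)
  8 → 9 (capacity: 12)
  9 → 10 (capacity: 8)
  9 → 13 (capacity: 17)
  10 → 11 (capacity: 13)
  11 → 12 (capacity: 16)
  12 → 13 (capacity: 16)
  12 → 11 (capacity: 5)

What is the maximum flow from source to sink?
Maximum flow = 9

Max flow: 9

Flow assignment:
  0 → 1: 9/14
  1 → 2: 9/9
  2 → 12: 9/17
  12 → 13: 9/16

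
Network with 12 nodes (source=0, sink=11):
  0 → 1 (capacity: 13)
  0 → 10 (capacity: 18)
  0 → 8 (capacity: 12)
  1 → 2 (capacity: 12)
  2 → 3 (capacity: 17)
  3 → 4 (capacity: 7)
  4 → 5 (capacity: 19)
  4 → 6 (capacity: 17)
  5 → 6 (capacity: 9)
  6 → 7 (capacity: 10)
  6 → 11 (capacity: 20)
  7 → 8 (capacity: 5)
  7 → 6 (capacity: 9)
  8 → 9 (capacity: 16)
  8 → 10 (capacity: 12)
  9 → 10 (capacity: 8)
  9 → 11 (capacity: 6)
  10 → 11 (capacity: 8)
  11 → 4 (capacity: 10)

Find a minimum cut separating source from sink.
Min cut value = 21, edges: (3,4), (9,11), (10,11)

Min cut value: 21
Partition: S = [0, 1, 2, 3, 8, 9, 10], T = [4, 5, 6, 7, 11]
Cut edges: (3,4), (9,11), (10,11)

By max-flow min-cut theorem, max flow = min cut = 21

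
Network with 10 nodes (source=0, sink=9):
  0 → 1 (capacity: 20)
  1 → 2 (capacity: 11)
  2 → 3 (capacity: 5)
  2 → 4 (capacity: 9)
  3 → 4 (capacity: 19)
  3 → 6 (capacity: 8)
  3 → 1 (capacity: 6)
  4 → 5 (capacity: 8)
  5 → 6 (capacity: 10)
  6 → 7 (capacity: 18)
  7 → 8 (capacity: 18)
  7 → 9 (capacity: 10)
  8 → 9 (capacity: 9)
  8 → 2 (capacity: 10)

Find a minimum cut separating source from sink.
Min cut value = 11, edges: (1,2)

Min cut value: 11
Partition: S = [0, 1], T = [2, 3, 4, 5, 6, 7, 8, 9]
Cut edges: (1,2)

By max-flow min-cut theorem, max flow = min cut = 11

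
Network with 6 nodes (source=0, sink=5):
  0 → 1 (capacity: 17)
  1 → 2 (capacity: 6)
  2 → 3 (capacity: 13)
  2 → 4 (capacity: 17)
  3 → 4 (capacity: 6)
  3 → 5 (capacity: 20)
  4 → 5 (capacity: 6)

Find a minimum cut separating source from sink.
Min cut value = 6, edges: (1,2)

Min cut value: 6
Partition: S = [0, 1], T = [2, 3, 4, 5]
Cut edges: (1,2)

By max-flow min-cut theorem, max flow = min cut = 6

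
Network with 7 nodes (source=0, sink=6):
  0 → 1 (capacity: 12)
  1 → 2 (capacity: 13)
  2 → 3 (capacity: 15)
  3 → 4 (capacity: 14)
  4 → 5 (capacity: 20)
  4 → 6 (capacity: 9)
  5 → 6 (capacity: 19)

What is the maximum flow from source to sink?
Maximum flow = 12

Max flow: 12

Flow assignment:
  0 → 1: 12/12
  1 → 2: 12/13
  2 → 3: 12/15
  3 → 4: 12/14
  4 → 5: 3/20
  4 → 6: 9/9
  5 → 6: 3/19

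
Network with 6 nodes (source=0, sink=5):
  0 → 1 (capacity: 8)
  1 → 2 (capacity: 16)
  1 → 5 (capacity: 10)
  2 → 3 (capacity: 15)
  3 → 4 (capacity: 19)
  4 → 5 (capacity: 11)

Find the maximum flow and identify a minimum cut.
Max flow = 8, Min cut edges: (0,1)

Maximum flow: 8
Minimum cut: (0,1)
Partition: S = [0], T = [1, 2, 3, 4, 5]

Max-flow min-cut theorem verified: both equal 8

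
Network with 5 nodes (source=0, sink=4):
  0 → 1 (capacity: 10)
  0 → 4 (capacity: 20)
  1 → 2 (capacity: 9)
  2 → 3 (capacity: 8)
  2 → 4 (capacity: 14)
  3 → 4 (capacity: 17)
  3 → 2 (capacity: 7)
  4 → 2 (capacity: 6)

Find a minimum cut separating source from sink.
Min cut value = 29, edges: (0,4), (1,2)

Min cut value: 29
Partition: S = [0, 1], T = [2, 3, 4]
Cut edges: (0,4), (1,2)

By max-flow min-cut theorem, max flow = min cut = 29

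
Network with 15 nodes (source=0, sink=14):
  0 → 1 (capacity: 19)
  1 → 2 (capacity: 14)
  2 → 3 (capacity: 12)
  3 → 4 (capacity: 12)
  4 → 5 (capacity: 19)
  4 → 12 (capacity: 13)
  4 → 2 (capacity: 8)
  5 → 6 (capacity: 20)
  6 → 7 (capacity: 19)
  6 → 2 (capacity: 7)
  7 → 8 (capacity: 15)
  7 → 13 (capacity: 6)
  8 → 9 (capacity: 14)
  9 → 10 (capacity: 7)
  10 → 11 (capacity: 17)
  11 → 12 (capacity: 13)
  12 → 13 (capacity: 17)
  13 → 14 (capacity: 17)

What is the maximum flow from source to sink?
Maximum flow = 12

Max flow: 12

Flow assignment:
  0 → 1: 12/19
  1 → 2: 12/14
  2 → 3: 12/12
  3 → 4: 12/12
  4 → 12: 12/13
  12 → 13: 12/17
  13 → 14: 12/17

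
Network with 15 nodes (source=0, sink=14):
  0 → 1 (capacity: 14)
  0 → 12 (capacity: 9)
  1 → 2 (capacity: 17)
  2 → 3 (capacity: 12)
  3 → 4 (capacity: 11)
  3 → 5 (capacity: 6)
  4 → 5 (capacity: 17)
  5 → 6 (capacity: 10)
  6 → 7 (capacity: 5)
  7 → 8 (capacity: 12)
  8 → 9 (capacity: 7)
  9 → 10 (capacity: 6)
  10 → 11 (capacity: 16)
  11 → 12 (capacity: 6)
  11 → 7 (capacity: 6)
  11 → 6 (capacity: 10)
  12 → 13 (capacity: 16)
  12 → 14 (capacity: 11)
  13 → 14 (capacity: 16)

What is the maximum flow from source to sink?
Maximum flow = 14

Max flow: 14

Flow assignment:
  0 → 1: 5/14
  0 → 12: 9/9
  1 → 2: 5/17
  2 → 3: 5/12
  3 → 4: 4/11
  3 → 5: 1/6
  4 → 5: 4/17
  5 → 6: 5/10
  6 → 7: 5/5
  7 → 8: 5/12
  8 → 9: 5/7
  9 → 10: 5/6
  10 → 11: 5/16
  11 → 12: 5/6
  12 → 13: 3/16
  12 → 14: 11/11
  13 → 14: 3/16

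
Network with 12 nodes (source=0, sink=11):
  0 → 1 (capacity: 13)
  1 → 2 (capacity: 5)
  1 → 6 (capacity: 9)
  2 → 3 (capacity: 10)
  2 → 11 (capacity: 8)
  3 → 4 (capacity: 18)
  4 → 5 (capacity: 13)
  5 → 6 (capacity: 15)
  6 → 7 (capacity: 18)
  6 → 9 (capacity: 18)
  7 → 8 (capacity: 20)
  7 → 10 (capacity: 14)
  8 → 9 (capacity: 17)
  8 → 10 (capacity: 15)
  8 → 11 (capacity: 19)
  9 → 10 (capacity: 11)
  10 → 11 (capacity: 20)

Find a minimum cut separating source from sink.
Min cut value = 13, edges: (0,1)

Min cut value: 13
Partition: S = [0], T = [1, 2, 3, 4, 5, 6, 7, 8, 9, 10, 11]
Cut edges: (0,1)

By max-flow min-cut theorem, max flow = min cut = 13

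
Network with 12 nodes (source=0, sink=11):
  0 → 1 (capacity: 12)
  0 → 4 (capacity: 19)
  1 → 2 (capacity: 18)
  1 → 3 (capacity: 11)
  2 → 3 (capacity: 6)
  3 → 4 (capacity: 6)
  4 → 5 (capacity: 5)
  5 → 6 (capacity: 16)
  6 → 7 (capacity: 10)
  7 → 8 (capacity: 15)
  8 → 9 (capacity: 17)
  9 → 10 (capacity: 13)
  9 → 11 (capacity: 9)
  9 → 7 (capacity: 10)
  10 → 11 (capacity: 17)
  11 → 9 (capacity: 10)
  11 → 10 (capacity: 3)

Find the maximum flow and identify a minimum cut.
Max flow = 5, Min cut edges: (4,5)

Maximum flow: 5
Minimum cut: (4,5)
Partition: S = [0, 1, 2, 3, 4], T = [5, 6, 7, 8, 9, 10, 11]

Max-flow min-cut theorem verified: both equal 5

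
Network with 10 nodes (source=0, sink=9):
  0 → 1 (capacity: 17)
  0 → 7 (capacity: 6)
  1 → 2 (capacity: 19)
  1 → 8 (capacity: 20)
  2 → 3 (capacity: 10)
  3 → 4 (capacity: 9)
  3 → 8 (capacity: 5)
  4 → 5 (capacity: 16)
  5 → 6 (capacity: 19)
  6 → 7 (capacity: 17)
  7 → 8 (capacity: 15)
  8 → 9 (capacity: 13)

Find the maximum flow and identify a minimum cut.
Max flow = 13, Min cut edges: (8,9)

Maximum flow: 13
Minimum cut: (8,9)
Partition: S = [0, 1, 2, 3, 4, 5, 6, 7, 8], T = [9]

Max-flow min-cut theorem verified: both equal 13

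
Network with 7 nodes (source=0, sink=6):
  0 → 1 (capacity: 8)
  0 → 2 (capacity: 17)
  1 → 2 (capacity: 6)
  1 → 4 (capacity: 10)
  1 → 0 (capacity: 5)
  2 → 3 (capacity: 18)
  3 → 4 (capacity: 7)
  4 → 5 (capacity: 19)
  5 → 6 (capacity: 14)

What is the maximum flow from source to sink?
Maximum flow = 14

Max flow: 14

Flow assignment:
  0 → 1: 7/8
  0 → 2: 7/17
  1 → 4: 7/10
  2 → 3: 7/18
  3 → 4: 7/7
  4 → 5: 14/19
  5 → 6: 14/14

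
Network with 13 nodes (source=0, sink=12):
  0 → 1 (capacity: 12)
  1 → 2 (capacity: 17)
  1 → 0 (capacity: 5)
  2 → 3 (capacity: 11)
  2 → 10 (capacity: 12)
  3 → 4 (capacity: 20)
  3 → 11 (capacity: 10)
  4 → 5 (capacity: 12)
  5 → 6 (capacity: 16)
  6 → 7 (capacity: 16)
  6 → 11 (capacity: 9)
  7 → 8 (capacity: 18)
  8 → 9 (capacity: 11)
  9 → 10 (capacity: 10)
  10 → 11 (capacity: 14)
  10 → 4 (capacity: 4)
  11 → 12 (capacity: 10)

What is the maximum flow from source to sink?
Maximum flow = 10

Max flow: 10

Flow assignment:
  0 → 1: 10/12
  1 → 2: 10/17
  2 → 3: 10/11
  3 → 11: 10/10
  11 → 12: 10/10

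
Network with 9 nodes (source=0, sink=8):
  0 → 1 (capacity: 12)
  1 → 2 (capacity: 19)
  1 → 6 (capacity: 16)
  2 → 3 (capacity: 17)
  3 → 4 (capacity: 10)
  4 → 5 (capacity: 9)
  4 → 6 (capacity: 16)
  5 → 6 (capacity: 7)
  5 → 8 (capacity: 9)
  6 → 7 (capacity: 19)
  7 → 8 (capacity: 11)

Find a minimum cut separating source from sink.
Min cut value = 12, edges: (0,1)

Min cut value: 12
Partition: S = [0], T = [1, 2, 3, 4, 5, 6, 7, 8]
Cut edges: (0,1)

By max-flow min-cut theorem, max flow = min cut = 12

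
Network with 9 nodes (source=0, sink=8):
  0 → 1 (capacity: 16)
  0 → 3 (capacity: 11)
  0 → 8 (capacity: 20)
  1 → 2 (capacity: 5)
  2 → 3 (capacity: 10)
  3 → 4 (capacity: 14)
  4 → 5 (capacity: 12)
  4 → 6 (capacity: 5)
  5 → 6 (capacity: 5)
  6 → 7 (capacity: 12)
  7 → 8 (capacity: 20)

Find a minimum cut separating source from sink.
Min cut value = 30, edges: (0,8), (4,6), (5,6)

Min cut value: 30
Partition: S = [0, 1, 2, 3, 4, 5], T = [6, 7, 8]
Cut edges: (0,8), (4,6), (5,6)

By max-flow min-cut theorem, max flow = min cut = 30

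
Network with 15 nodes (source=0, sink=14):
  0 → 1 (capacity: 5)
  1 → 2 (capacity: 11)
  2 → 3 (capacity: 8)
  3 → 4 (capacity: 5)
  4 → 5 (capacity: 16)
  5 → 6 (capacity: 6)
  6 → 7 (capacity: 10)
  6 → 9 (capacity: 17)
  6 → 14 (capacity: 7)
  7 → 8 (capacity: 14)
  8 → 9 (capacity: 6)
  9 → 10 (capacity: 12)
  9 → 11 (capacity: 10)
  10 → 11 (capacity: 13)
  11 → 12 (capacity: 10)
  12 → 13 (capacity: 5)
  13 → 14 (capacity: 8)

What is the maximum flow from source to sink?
Maximum flow = 5

Max flow: 5

Flow assignment:
  0 → 1: 5/5
  1 → 2: 5/11
  2 → 3: 5/8
  3 → 4: 5/5
  4 → 5: 5/16
  5 → 6: 5/6
  6 → 14: 5/7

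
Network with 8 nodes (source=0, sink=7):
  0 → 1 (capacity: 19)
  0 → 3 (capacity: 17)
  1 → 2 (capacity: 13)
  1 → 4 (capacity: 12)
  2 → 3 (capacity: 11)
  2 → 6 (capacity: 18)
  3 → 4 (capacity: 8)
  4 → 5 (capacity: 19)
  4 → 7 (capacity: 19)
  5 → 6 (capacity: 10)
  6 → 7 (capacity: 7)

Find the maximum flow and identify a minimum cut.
Max flow = 26, Min cut edges: (4,7), (6,7)

Maximum flow: 26
Minimum cut: (4,7), (6,7)
Partition: S = [0, 1, 2, 3, 4, 5, 6], T = [7]

Max-flow min-cut theorem verified: both equal 26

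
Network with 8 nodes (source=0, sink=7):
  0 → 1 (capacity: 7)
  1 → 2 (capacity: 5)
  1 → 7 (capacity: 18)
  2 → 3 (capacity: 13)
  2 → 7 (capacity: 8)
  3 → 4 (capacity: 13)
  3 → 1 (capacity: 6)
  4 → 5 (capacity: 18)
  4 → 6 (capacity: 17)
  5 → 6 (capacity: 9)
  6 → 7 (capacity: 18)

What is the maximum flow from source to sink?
Maximum flow = 7

Max flow: 7

Flow assignment:
  0 → 1: 7/7
  1 → 7: 7/18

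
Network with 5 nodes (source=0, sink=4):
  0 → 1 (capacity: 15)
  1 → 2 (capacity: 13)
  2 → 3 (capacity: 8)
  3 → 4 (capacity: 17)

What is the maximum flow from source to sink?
Maximum flow = 8

Max flow: 8

Flow assignment:
  0 → 1: 8/15
  1 → 2: 8/13
  2 → 3: 8/8
  3 → 4: 8/17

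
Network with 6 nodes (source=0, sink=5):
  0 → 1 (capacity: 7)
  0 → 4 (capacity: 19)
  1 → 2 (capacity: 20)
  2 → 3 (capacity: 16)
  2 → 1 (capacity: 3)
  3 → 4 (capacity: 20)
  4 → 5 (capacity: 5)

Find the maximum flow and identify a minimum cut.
Max flow = 5, Min cut edges: (4,5)

Maximum flow: 5
Minimum cut: (4,5)
Partition: S = [0, 1, 2, 3, 4], T = [5]

Max-flow min-cut theorem verified: both equal 5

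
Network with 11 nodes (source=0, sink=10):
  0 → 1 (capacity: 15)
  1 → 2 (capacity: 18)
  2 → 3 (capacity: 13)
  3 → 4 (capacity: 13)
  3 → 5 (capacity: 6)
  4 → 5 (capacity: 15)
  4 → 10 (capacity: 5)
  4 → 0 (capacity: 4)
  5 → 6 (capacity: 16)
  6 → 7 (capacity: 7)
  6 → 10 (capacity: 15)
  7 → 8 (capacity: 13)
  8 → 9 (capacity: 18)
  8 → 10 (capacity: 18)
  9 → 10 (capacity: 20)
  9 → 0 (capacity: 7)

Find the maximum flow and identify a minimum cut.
Max flow = 13, Min cut edges: (2,3)

Maximum flow: 13
Minimum cut: (2,3)
Partition: S = [0, 1, 2], T = [3, 4, 5, 6, 7, 8, 9, 10]

Max-flow min-cut theorem verified: both equal 13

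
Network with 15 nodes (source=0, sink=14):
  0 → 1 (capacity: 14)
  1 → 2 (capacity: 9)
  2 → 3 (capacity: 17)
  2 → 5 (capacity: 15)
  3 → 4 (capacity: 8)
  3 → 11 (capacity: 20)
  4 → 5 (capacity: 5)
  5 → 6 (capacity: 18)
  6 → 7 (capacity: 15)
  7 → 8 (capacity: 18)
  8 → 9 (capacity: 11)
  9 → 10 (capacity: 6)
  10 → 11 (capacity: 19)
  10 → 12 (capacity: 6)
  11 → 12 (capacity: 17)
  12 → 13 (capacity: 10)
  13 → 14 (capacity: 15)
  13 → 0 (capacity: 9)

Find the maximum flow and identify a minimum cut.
Max flow = 9, Min cut edges: (1,2)

Maximum flow: 9
Minimum cut: (1,2)
Partition: S = [0, 1], T = [2, 3, 4, 5, 6, 7, 8, 9, 10, 11, 12, 13, 14]

Max-flow min-cut theorem verified: both equal 9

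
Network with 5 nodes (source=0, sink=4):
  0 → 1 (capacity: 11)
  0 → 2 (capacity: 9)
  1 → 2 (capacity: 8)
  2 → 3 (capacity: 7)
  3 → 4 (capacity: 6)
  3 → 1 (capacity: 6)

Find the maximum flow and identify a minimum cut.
Max flow = 6, Min cut edges: (3,4)

Maximum flow: 6
Minimum cut: (3,4)
Partition: S = [0, 1, 2, 3], T = [4]

Max-flow min-cut theorem verified: both equal 6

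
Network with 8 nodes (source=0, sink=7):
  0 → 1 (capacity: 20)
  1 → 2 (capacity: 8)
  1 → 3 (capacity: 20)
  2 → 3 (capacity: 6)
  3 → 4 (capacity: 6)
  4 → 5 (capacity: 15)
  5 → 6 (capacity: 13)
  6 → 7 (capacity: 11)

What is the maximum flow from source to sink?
Maximum flow = 6

Max flow: 6

Flow assignment:
  0 → 1: 6/20
  1 → 3: 6/20
  3 → 4: 6/6
  4 → 5: 6/15
  5 → 6: 6/13
  6 → 7: 6/11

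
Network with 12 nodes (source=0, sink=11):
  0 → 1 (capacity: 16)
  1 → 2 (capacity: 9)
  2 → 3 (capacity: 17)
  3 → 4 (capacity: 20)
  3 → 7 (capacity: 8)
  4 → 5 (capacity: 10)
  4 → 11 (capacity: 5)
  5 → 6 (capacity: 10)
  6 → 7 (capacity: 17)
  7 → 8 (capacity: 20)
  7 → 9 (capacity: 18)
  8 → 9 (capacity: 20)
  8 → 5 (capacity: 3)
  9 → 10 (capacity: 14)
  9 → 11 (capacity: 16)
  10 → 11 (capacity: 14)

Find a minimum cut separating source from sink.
Min cut value = 9, edges: (1,2)

Min cut value: 9
Partition: S = [0, 1], T = [2, 3, 4, 5, 6, 7, 8, 9, 10, 11]
Cut edges: (1,2)

By max-flow min-cut theorem, max flow = min cut = 9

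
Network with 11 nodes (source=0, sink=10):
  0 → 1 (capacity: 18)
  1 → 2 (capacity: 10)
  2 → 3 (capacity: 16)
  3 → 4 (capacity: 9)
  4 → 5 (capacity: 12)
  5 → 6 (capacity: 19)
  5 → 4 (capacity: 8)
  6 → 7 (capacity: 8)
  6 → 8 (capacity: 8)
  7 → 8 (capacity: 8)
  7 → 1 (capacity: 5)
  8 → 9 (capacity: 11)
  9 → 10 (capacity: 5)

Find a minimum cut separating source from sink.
Min cut value = 5, edges: (9,10)

Min cut value: 5
Partition: S = [0, 1, 2, 3, 4, 5, 6, 7, 8, 9], T = [10]
Cut edges: (9,10)

By max-flow min-cut theorem, max flow = min cut = 5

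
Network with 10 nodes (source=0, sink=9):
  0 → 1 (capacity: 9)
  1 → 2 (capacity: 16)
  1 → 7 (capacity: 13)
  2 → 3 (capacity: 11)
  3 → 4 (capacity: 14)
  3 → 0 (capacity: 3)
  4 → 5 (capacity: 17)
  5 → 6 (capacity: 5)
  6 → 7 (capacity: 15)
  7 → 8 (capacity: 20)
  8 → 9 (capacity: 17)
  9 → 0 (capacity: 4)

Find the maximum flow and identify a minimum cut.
Max flow = 9, Min cut edges: (0,1)

Maximum flow: 9
Minimum cut: (0,1)
Partition: S = [0], T = [1, 2, 3, 4, 5, 6, 7, 8, 9]

Max-flow min-cut theorem verified: both equal 9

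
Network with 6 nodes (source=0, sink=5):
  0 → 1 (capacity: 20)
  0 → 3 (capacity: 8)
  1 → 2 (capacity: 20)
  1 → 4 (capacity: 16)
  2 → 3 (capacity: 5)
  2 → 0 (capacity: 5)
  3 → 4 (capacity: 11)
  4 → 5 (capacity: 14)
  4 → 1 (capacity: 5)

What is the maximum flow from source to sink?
Maximum flow = 14

Max flow: 14

Flow assignment:
  0 → 1: 7/20
  0 → 3: 8/8
  1 → 2: 4/20
  1 → 4: 3/16
  2 → 3: 3/5
  2 → 0: 1/5
  3 → 4: 11/11
  4 → 5: 14/14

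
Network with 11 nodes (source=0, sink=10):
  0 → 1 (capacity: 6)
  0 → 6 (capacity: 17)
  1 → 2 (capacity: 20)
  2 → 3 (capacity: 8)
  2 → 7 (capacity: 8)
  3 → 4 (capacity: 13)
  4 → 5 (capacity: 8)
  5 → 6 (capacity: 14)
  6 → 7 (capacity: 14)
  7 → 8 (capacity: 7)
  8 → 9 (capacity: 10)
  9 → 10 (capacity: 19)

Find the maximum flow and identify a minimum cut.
Max flow = 7, Min cut edges: (7,8)

Maximum flow: 7
Minimum cut: (7,8)
Partition: S = [0, 1, 2, 3, 4, 5, 6, 7], T = [8, 9, 10]

Max-flow min-cut theorem verified: both equal 7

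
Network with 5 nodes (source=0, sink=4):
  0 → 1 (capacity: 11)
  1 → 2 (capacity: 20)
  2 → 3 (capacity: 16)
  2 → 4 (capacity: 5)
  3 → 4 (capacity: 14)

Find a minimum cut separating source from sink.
Min cut value = 11, edges: (0,1)

Min cut value: 11
Partition: S = [0], T = [1, 2, 3, 4]
Cut edges: (0,1)

By max-flow min-cut theorem, max flow = min cut = 11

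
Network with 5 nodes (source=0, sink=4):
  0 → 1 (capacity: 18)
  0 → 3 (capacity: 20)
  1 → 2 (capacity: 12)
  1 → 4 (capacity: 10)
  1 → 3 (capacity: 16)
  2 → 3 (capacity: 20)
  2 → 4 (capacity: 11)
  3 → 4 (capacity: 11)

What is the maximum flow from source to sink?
Maximum flow = 29

Max flow: 29

Flow assignment:
  0 → 1: 18/18
  0 → 3: 11/20
  1 → 2: 8/12
  1 → 4: 10/10
  2 → 4: 8/11
  3 → 4: 11/11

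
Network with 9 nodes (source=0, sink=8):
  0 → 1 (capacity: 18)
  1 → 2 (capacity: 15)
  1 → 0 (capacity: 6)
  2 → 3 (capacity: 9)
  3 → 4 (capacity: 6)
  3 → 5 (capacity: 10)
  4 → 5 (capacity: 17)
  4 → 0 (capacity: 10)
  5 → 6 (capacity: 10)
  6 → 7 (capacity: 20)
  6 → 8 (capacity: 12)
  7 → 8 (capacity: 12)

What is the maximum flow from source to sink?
Maximum flow = 9

Max flow: 9

Flow assignment:
  0 → 1: 9/18
  1 → 2: 9/15
  2 → 3: 9/9
  3 → 5: 9/10
  5 → 6: 9/10
  6 → 8: 9/12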